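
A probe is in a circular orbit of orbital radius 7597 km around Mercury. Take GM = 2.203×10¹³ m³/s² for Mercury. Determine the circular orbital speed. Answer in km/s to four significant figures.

r = 7597 km = 7.597×10⁶ m.
For a circular orbit v = √(μ/r) = √(2.203×10¹³ / 7.597×10⁶) = √(2.900×10⁶) = 1703 m/s.
That is 1.703 km/s.

v ≈ 1.703 km/s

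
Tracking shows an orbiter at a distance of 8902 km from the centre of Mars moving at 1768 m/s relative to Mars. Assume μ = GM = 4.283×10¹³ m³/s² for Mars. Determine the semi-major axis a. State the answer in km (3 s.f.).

a ≈ 6590 km

r = 8.902×10⁶ m.
Vis-viva rearranged: 1/a = 2/r − v²/μ = 2.247×10⁻⁷ − 7.298×10⁻⁸ = 1.517×10⁻⁷ m⁻¹.
a = 6.593×10⁶ m = 6592.5 km.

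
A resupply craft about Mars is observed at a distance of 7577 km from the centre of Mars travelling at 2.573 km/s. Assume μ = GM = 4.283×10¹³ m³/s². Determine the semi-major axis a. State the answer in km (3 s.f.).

a ≈ 9140 km

r = 7.577×10⁶ m.
Vis-viva rearranged: 1/a = 2/r − v²/μ = 2.640×10⁻⁷ − 1.546×10⁻⁷ = 1.094×10⁻⁷ m⁻¹.
a = 9.142×10⁶ m = 9142.1 km.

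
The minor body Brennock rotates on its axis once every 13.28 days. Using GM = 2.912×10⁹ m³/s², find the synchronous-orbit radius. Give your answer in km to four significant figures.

T = 13.28 days = 1.147×10⁶ s.
A synchronous orbit has period T, so by Kepler's third law a = (μT²/4π²)^(1/3).
μT²/4π² = 2.912×10⁹ × (1.147×10⁶)² / 39.48 = 9.711×10¹⁹ m³.
a = 4.596×10⁶ m = 4596.4 km.

r_sync ≈ 4596 km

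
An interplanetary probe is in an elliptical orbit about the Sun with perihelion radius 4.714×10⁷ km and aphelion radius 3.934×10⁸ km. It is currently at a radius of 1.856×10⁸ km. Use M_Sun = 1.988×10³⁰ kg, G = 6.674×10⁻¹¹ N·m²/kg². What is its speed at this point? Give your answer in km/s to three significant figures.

v ≈ 28.8 km/s

μ = GM = 6.674×10⁻¹¹ × 1.988×10³⁰ = 1.327×10²⁰ m³/s².
Semi-major axis a = (r_p + r_a)/2 = 2.2027×10⁸ km = 2.203×10¹¹ m.
Vis-viva: v² = μ(2/r − 1/a) = 1.327×10²⁰ × (1.078×10⁻¹¹ − 4.540×10⁻¹²) = 8.274×10⁸ m²/s².
v = 28760 m/s = 28.76 km/s.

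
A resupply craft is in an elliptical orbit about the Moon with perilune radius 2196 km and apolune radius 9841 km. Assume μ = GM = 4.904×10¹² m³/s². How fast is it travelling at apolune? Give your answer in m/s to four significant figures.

Semi-major axis a = (r_p + r_a)/2 = 6018.5 km = 6.018×10⁶ m.
Vis-viva: v² = μ(2/r − 1/a) = 4.904×10¹² × (2.032×10⁻⁷ − 1.662×10⁻⁷) = 1.818×10⁵ m²/s².
v = 426.4 m/s.

v ≈ 426.4 m/s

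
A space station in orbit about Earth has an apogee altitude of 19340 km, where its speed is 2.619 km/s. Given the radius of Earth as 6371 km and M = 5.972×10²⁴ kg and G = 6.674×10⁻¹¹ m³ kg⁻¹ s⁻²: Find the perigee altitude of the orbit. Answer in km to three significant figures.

perigee altitude ≈ 933 km

μ = GM = 6.674×10⁻¹¹ × 5.972×10²⁴ = 3.986×10¹⁴ m³/s².
r_a = 6371 + 19340 = 25711 km = 2.571×10⁷ m.
Specific energy ε = v²/2 − μ/r = -1.207×10⁷ J/kg, so a = −μ/(2ε) = 1.651×10⁷ m.
The apsides satisfy r_p + r_a = 2a, so the perigee radius is 2a − r_a = 7.304×10⁶ m = 7304.1 km.
Perigee altitude = 7304.1 − 6371 = 933.10 km.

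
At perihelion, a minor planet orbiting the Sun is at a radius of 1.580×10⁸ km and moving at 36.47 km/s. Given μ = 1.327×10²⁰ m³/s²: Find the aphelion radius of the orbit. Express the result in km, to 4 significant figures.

r_p = 1.580×10¹¹ m.
Specific energy ε = v²/2 − μ/r = -1.748×10⁸ J/kg, so a = −μ/(2ε) = 3.795×10¹¹ m.
The apsides satisfy r_p + r_a = 2a, so the aphelion radius is 2a − r_p = 6.010×10¹¹ m = 6.0097×10⁸ km.

aphelion radius ≈ 6.010×10⁸ km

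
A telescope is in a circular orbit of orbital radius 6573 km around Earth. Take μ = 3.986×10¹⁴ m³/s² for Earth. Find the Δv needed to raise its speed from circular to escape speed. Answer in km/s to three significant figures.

r = 6573 km = 6.573×10⁶ m.
Circular speed v_c = √(μ/r) = 7787 m/s.
Escape speed v_esc = √(2μ/r) = √2 × v_c = 11010 m/s.
Δv = v_esc − v_c = 3226 m/s = 3.226 km/s.

Δv ≈ 3.23 km/s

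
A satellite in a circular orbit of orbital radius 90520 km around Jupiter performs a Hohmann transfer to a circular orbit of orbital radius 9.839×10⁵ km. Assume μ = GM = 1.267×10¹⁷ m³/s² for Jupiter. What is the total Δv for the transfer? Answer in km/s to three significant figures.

r₁ = 90520 km = 9.052×10⁷ m.
r₂ = 9.839×10⁵ km = 9.839×10⁸ m.
Transfer ellipse a_t = (r₁ + r₂)/2 = 5.372×10⁸ m.
At r₁: circular v_c1 = √(μ/r₁) = 37410 m/s; transfer-perijove v_p = √[μ(2/r₁ − 1/a_t)] = 50630 m/s.
Δv₁ = v_p − v_c1 = 13220 m/s.
At r₂: circular v_c2 = √(μ/r₂) = 11350 m/s; transfer-apojove v_a = √[μ(2/r₂ − 1/a_t)] = 4658 m/s.
Δv₂ = v_c2 − v_a = 6690 m/s.
Total Δv = Δv₁ + Δv₂ = 19910 m/s = 19.91 km/s.

Δv_total ≈ 19.9 km/s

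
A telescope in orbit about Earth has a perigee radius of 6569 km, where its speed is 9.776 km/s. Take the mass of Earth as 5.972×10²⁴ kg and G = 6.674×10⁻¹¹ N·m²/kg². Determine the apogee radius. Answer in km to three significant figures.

μ = GM = 6.674×10⁻¹¹ × 5.972×10²⁴ = 3.986×10¹⁴ m³/s².
r_p = 6.569×10⁶ m.
Specific energy ε = v²/2 − μ/r = -1.289×10⁷ J/kg, so a = −μ/(2ε) = 1.546×10⁷ m.
The apsides satisfy r_p + r_a = 2a, so the apogee radius is 2a − r_p = 2.435×10⁷ m = 24353 km.

apogee radius ≈ 24400 km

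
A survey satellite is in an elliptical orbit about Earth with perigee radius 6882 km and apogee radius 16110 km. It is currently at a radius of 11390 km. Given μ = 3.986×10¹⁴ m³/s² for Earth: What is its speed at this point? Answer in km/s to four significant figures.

v ≈ 5.943 km/s

Semi-major axis a = (r_p + r_a)/2 = 11496 km = 1.150×10⁷ m.
Vis-viva: v² = μ(2/r − 1/a) = 3.986×10¹⁴ × (1.756×10⁻⁷ − 8.699×10⁻⁸) = 3.532×10⁷ m²/s².
v = 5943 m/s = 5.943 km/s.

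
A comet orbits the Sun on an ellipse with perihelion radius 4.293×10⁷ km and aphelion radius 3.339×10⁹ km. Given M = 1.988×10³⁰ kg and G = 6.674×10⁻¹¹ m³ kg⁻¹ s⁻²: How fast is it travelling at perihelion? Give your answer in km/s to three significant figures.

v ≈ 78.1 km/s

μ = GM = 6.674×10⁻¹¹ × 1.988×10³⁰ = 1.327×10²⁰ m³/s².
Semi-major axis a = (r_p + r_a)/2 = 1.6910×10⁹ km = 1.691×10¹² m.
Vis-viva: v² = μ(2/r − 1/a) = 1.327×10²⁰ × (4.659×10⁻¹¹ − 5.914×10⁻¹³) = 6.103×10⁹ m²/s².
v = 78120 m/s = 78.12 km/s.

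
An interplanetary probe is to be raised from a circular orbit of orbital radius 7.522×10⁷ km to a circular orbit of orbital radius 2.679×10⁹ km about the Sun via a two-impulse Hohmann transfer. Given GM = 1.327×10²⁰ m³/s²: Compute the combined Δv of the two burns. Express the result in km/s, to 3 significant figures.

Δv_total ≈ 22.0 km/s

r₁ = 7.522×10⁷ km = 7.522×10¹⁰ m.
r₂ = 2.679×10⁹ km = 2.679×10¹² m.
Transfer ellipse a_t = (r₁ + r₂)/2 = 1.377×10¹² m.
At r₁: circular v_c1 = √(μ/r₁) = 42000 m/s; transfer-perihelion v_p = √[μ(2/r₁ − 1/a_t)] = 58580 m/s.
Δv₁ = v_p − v_c1 = 16580 m/s.
At r₂: circular v_c2 = √(μ/r₂) = 7038 m/s; transfer-aphelion v_a = √[μ(2/r₂ − 1/a_t)] = 1645 m/s.
Δv₂ = v_c2 − v_a = 5393 m/s.
Total Δv = Δv₁ + Δv₂ = 21970 m/s = 21.97 km/s.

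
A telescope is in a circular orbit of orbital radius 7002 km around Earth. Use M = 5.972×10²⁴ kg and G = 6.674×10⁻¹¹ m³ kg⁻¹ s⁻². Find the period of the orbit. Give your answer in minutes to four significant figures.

T ≈ 97.19 minutes

μ = GM = 6.674×10⁻¹¹ × 5.972×10²⁴ = 3.986×10¹⁴ m³/s².
r = 7002 km = 7.002×10⁶ m.
Kepler's third law: T = 2π√(r³/μ) = 2π√((7.002×10⁶)³ / 3.986×10¹⁴).
r³/μ = 8.613×10⁵ s², so T = 2π × 9.281×10² = 5.831×10³ s.
Converting: 5.831×10³ s ÷ 60.00 = 97.19 minutes.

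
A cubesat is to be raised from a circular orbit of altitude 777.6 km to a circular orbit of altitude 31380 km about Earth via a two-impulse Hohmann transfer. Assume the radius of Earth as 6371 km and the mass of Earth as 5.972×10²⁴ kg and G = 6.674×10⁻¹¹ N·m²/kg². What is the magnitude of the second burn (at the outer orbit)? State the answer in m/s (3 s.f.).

μ = GM = 6.674×10⁻¹¹ × 5.972×10²⁴ = 3.986×10¹⁴ m³/s².
r₁ = 6371 + 777.6 = 7148.6 km = 7.1486×10⁶ m.
r₂ = 6371 + 31380 = 37751 km = 3.7751×10⁷ m.
Transfer ellipse a_t = (r₁ + r₂)/2 = 2.245×10⁷ m.
At r₁: circular v_c1 = √(μ/r₁) = 7467 m/s; transfer-perigee v_p = √[μ(2/r₁ − 1/a_t)] = 9683 m/s.
At r₂: circular v_c2 = √(μ/r₂) = 3249 m/s; transfer-apogee v_a = √[μ(2/r₂ − 1/a_t)] = 1834 m/s.
Δv₂ = v_c2 − v_a = 1416 m/s.

Δv ≈ 1420 m/s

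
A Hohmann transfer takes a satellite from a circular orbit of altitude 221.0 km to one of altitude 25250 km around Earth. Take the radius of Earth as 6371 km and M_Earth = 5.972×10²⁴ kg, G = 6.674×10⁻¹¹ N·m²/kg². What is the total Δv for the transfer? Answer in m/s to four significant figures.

μ = GM = 6.674×10⁻¹¹ × 5.972×10²⁴ = 3.986×10¹⁴ m³/s².
r₁ = 6371 + 221.0 = 6592.0 km = 6.5920×10⁶ m.
r₂ = 6371 + 25250 = 31621 km = 3.1621×10⁷ m.
Transfer ellipse a_t = (r₁ + r₂)/2 = 1.911×10⁷ m.
At r₁: circular v_c1 = √(μ/r₁) = 7776 m/s; transfer-perigee v_p = √[μ(2/r₁ − 1/a_t)] = 10000 m/s.
Δv₁ = v_p − v_c1 = 2227 m/s.
At r₂: circular v_c2 = √(μ/r₂) = 3550 m/s; transfer-apogee v_a = √[μ(2/r₂ − 1/a_t)] = 2085 m/s.
Δv₂ = v_c2 − v_a = 1465 m/s.
Total Δv = Δv₁ + Δv₂ = 3692 m/s.

Δv_total ≈ 3692 m/s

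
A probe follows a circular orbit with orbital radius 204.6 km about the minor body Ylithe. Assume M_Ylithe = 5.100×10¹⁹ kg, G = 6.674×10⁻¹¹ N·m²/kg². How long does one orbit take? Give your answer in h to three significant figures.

μ = GM = 6.674×10⁻¹¹ × 5.100×10¹⁹ = 3.404×10⁹ m³/s².
r = 204.6 km = 2.046×10⁵ m.
Kepler's third law: T = 2π√(r³/μ) = 2π√((2.046×10⁵)³ / 3.404×10⁹).
r³/μ = 2.516×10⁶ s², so T = 2π × 1.586×10³ = 9.967×10³ s.
Converting: 9.967×10³ s ÷ 3600 = 2.769 h.

T ≈ 2.77 h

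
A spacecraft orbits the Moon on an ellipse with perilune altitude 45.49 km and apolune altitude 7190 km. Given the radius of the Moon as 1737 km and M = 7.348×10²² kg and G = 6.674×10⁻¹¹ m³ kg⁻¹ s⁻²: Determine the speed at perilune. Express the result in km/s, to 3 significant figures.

μ = GM = 6.674×10⁻¹¹ × 7.348×10²² = 4.904×10¹² m³/s².
r_p = 1737 + 45.49 = 1782.5 km = 1.7825×10⁶ m.
r_a = 1737 + 7190 = 8927.0 km = 8.9270×10⁶ m.
Semi-major axis a = (r_p + r_a)/2 = 5354.7 km = 5.355×10⁶ m.
Vis-viva: v² = μ(2/r − 1/a) = 4.904×10¹² × (1.122×10⁻⁶ − 1.868×10⁻⁷) = 4.587×10⁶ m²/s².
v = 2142 m/s = 2.142 km/s.

v ≈ 2.14 km/s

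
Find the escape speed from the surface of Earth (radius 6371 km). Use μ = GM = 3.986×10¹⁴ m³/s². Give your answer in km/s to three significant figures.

v_esc ≈ 11.2 km/s

r = R = 6.371×10⁶ m.
Escape speed v_esc = √(2μ/r) = √(2 × 3.986×10¹⁴ / 6.371×10⁶) = √(1.251×10⁸) = 11190 m/s.
= 11.19 km/s.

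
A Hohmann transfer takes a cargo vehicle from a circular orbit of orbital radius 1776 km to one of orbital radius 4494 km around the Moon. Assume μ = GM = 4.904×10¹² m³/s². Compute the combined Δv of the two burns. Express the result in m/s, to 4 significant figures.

r₁ = 1776 km = 1.776×10⁶ m.
r₂ = 4494 km = 4.494×10⁶ m.
Transfer ellipse a_t = (r₁ + r₂)/2 = 3.135×10⁶ m.
At r₁: circular v_c1 = √(μ/r₁) = 1662 m/s; transfer-perilune v_p = √[μ(2/r₁ − 1/a_t)] = 1990 m/s.
Δv₁ = v_p − v_c1 = 327.8 m/s.
At r₂: circular v_c2 = √(μ/r₂) = 1045 m/s; transfer-apolune v_a = √[μ(2/r₂ − 1/a_t)] = 786.3 m/s.
Δv₂ = v_c2 − v_a = 258.4 m/s.
Total Δv = Δv₁ + Δv₂ = 586.2 m/s.

Δv_total ≈ 586.2 m/s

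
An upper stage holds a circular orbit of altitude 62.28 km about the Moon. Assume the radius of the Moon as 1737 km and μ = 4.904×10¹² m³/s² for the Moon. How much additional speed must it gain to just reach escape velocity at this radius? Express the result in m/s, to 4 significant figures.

Δv ≈ 683.8 m/s

r = 1737 + 62.28 = 1799.3 km = 1.7993×10⁶ m.
Circular speed v_c = √(μ/r) = 1651 m/s.
Escape speed v_esc = √(2μ/r) = √2 × v_c = 2335 m/s.
Δv = v_esc − v_c = 683.8 m/s.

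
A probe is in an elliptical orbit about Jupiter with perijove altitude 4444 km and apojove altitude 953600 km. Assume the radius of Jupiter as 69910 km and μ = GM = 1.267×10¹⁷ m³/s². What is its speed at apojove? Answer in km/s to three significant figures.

v ≈ 4.09 km/s

r_p = 69910 + 4444 = 74354 km = 7.4354×10⁷ m.
r_a = 69910 + 953600 = 1023500 km = 1.0235×10⁹ m.
Semi-major axis a = (r_p + r_a)/2 = 5.4893×10⁵ km = 5.489×10⁸ m.
Vis-viva: v² = μ(2/r − 1/a) = 1.267×10¹⁷ × (1.954×10⁻⁹ − 1.822×10⁻⁹) = 1.677×10⁷ m²/s².
v = 4095 m/s = 4.095 km/s.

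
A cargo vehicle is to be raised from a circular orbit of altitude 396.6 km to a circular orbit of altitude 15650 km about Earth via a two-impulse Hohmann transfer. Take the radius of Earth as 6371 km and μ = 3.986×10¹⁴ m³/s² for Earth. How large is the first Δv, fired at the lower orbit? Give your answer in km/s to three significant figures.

Δv ≈ 1.82 km/s

r₁ = 6371 + 396.6 = 6767.6 km = 6.7676×10⁶ m.
r₂ = 6371 + 15650 = 22021 km = 2.2021×10⁷ m.
Transfer ellipse a_t = (r₁ + r₂)/2 = 1.439×10⁷ m.
At r₁: circular v_c1 = √(μ/r₁) = 7675 m/s; transfer-perigee v_p = √[μ(2/r₁ − 1/a_t)] = 9492 m/s.
Δv₁ = v_p − v_c1 = 1818 m/s.
= 1.818 km/s.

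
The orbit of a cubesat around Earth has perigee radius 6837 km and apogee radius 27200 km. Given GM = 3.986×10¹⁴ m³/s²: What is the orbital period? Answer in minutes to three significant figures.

Semi-major axis a = (r_p + r_a)/2 = (6837.0 + 27200)/2 = 17018 km = 1.702×10⁷ m.
By Kepler's third law T = 2π√(a³/μ) = 2π × 3.517×10³ = 2.209×10⁴ s.
= 368.2 minutes.

T ≈ 368 minutes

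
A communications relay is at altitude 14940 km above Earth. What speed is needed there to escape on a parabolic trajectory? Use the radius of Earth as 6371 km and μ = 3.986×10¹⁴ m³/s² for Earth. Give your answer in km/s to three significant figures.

r = 6371 + 14940 = 21311 km = 2.1311×10⁷ m.
Escape speed v_esc = √(2μ/r) = √(2 × 3.986×10¹⁴ / 2.131×10⁷) = √(3.741×10⁷) = 6116 m/s.
= 6.116 km/s.

v_esc ≈ 6.12 km/s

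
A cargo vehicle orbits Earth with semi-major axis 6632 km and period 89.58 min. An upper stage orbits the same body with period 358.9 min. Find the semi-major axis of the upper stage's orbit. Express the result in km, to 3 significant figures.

Kepler's third law: a³ ∝ T², so a₂ = a₁ (T₂/T₁)^(2/3).
T₂/T₁ = 4.006, (T₂/T₁)^(2/3) = 2.523.
a₂ = 6632 × 2.523 = 16730 km.

a₂ ≈ 16700 km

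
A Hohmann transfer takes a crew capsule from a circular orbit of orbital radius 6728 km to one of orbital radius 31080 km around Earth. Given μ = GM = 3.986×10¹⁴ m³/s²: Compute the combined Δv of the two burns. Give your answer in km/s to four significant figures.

Δv_total ≈ 3.617 km/s

r₁ = 6728 km = 6.728×10⁶ m.
r₂ = 31080 km = 3.108×10⁷ m.
Transfer ellipse a_t = (r₁ + r₂)/2 = 1.890×10⁷ m.
At r₁: circular v_c1 = √(μ/r₁) = 7697 m/s; transfer-perigee v_p = √[μ(2/r₁ − 1/a_t)] = 9869 m/s.
Δv₁ = v_p − v_c1 = 2172 m/s.
At r₂: circular v_c2 = √(μ/r₂) = 3581 m/s; transfer-apogee v_a = √[μ(2/r₂ − 1/a_t)] = 2136 m/s.
Δv₂ = v_c2 − v_a = 1445 m/s.
Total Δv = Δv₁ + Δv₂ = 3617 m/s = 3.617 km/s.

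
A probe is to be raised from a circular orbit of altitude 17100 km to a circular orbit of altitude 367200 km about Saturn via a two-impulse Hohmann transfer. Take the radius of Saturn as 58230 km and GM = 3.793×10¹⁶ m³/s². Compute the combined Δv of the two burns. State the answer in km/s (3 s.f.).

Δv_total ≈ 11.1 km/s

r₁ = 58230 + 17100 = 75330 km = 7.5330×10⁷ m.
r₂ = 58230 + 367200 = 425430 km = 4.2543×10⁸ m.
Transfer ellipse a_t = (r₁ + r₂)/2 = 2.504×10⁸ m.
At r₁: circular v_c1 = √(μ/r₁) = 22440 m/s; transfer-perikrone v_p = √[μ(2/r₁ − 1/a_t)] = 29250 m/s.
Δv₁ = v_p − v_c1 = 6811 m/s.
At r₂: circular v_c2 = √(μ/r₂) = 9442 m/s; transfer-apokrone v_a = √[μ(2/r₂ − 1/a_t)] = 5179 m/s.
Δv₂ = v_c2 − v_a = 4263 m/s.
Total Δv = Δv₁ + Δv₂ = 11070 m/s = 11.07 km/s.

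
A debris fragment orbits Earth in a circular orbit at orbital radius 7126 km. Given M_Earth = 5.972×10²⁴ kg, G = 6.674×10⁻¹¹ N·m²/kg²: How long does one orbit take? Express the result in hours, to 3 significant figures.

μ = GM = 6.674×10⁻¹¹ × 5.972×10²⁴ = 3.986×10¹⁴ m³/s².
r = 7126 km = 7.126×10⁶ m.
Kepler's third law: T = 2π√(r³/μ) = 2π√((7.126×10⁶)³ / 3.986×10¹⁴).
r³/μ = 9.079×10⁵ s², so T = 2π × 9.528×10² = 5.987×10³ s.
Converting: 5.987×10³ s ÷ 3600 = 1.663 hours.

T ≈ 1.66 hours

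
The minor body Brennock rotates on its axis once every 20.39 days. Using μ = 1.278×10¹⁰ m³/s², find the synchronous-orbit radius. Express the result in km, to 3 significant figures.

T = 20.39 days = 1.762×10⁶ s.
A synchronous orbit has period T, so by Kepler's third law a = (μT²/4π²)^(1/3).
μT²/4π² = 1.278×10¹⁰ × (1.762×10⁶)² / 39.48 = 1.005×10²¹ m³.
a = 1.002×10⁷ m = 10016 km.

r_sync ≈ 10000 km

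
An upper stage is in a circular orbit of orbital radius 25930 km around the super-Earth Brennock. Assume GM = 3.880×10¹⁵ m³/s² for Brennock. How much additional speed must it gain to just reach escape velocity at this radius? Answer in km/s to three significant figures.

r = 25930 km = 2.593×10⁷ m.
Circular speed v_c = √(μ/r) = 12230 m/s.
Escape speed v_esc = √(2μ/r) = √2 × v_c = 17300 m/s.
Δv = v_esc − v_c = 5067 m/s = 5.067 km/s.

Δv ≈ 5.07 km/s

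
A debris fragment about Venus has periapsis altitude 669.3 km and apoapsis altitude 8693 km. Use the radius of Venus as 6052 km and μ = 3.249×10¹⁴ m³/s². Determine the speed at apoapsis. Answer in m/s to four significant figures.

v ≈ 3715 m/s

r_p = 6052 + 669.3 = 6721.3 km = 6.7213×10⁶ m.
r_a = 6052 + 8693 = 14745 km = 1.4745×10⁷ m.
Semi-major axis a = (r_p + r_a)/2 = 10733 km = 1.073×10⁷ m.
Vis-viva: v² = μ(2/r − 1/a) = 3.249×10¹⁴ × (1.356×10⁻⁷ − 9.317×10⁻⁸) = 1.380×10⁷ m²/s².
v = 3715 m/s.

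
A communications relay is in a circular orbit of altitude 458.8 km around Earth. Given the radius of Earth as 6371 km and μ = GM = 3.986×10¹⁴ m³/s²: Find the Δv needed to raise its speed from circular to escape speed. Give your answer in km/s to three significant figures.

r = 6371 + 458.8 = 6829.8 km = 6.8298×10⁶ m.
Circular speed v_c = √(μ/r) = 7639 m/s.
Escape speed v_esc = √(2μ/r) = √2 × v_c = 10800 m/s.
Δv = v_esc − v_c = 3164 m/s = 3.164 km/s.

Δv ≈ 3.16 km/s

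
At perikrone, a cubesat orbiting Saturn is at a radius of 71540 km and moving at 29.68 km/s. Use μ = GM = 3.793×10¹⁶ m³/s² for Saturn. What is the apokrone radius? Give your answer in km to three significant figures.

r_p = 7.154×10⁷ m.
Specific energy ε = v²/2 − μ/r = -8.974×10⁷ J/kg, so a = −μ/(2ε) = 2.113×10⁸ m.
The apsides satisfy r_p + r_a = 2a, so the apokrone radius is 2a − r_p = 3.511×10⁸ m = 3.5112×10⁵ km.

apokrone radius ≈ 3.51×10⁵ km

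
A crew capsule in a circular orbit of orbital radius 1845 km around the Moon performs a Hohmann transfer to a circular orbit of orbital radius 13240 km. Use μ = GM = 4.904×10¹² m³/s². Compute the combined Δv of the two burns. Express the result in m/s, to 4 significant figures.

r₁ = 1845 km = 1.845×10⁶ m.
r₂ = 13240 km = 1.324×10⁷ m.
Transfer ellipse a_t = (r₁ + r₂)/2 = 7.542×10⁶ m.
At r₁: circular v_c1 = √(μ/r₁) = 1630 m/s; transfer-perilune v_p = √[μ(2/r₁ − 1/a_t)] = 2160 m/s.
Δv₁ = v_p − v_c1 = 529.7 m/s.
At r₂: circular v_c2 = √(μ/r₂) = 608.6 m/s; transfer-apolune v_a = √[μ(2/r₂ − 1/a_t)] = 301.0 m/s.
Δv₂ = v_c2 − v_a = 307.6 m/s.
Total Δv = Δv₁ + Δv₂ = 837.3 m/s.

Δv_total ≈ 837.3 m/s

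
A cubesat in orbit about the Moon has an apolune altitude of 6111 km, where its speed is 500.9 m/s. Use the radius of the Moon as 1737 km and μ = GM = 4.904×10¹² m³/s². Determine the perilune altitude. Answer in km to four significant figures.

r_a = 1737 + 6111 = 7848.0 km = 7.848×10⁶ m.
Specific energy ε = v²/2 − μ/r = -4.994×10⁵ J/kg, so a = −μ/(2ε) = 4.910×10⁶ m.
The apsides satisfy r_p + r_a = 2a, so the perilune radius is 2a − r_a = 1.971×10⁶ m = 1971.3 km.
Perilune altitude = 1971.3 − 1737 = 234.35 km.

perilune altitude ≈ 234.3 km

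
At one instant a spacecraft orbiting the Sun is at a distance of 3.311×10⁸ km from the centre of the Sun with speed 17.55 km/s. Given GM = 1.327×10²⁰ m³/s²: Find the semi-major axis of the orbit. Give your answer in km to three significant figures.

r = 3.311×10¹¹ m.
Specific orbital energy ε = v²/2 − μ/r = (17550)²/2 − 1.327×10²⁰/3.311×10¹¹ = -2.468×10⁸ J/kg.
Since ε = −μ/(2a), a = −μ/(2ε) = 2.689×10¹¹ m = 2.6886×10⁸ km.

a ≈ 2.69×10⁸ km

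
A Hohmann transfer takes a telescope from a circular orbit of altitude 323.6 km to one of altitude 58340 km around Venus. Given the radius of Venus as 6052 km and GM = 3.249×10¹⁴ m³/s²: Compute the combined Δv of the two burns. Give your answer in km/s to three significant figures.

r₁ = 6052 + 323.6 = 6375.6 km = 6.3756×10⁶ m.
r₂ = 6052 + 58340 = 64392 km = 6.4392×10⁷ m.
Transfer ellipse a_t = (r₁ + r₂)/2 = 3.538×10⁷ m.
At r₁: circular v_c1 = √(μ/r₁) = 7139 m/s; transfer-periapsis v_p = √[μ(2/r₁ − 1/a_t)] = 9630 m/s.
Δv₁ = v_p − v_c1 = 2491 m/s.
At r₂: circular v_c2 = √(μ/r₂) = 2246 m/s; transfer-apoapsis v_a = √[μ(2/r₂ − 1/a_t)] = 953.5 m/s.
Δv₂ = v_c2 − v_a = 1293 m/s.
Total Δv = Δv₁ + Δv₂ = 3784 m/s = 3.784 km/s.

Δv_total ≈ 3.78 km/s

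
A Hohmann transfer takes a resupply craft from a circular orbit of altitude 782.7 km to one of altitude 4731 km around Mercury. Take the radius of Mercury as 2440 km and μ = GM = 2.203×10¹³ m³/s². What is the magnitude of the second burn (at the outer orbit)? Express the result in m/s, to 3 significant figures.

Δv ≈ 372 m/s

r₁ = 2440 + 782.7 = 3222.7 km = 3.2227×10⁶ m.
r₂ = 2440 + 4731 = 7171.0 km = 7.1710×10⁶ m.
Transfer ellipse a_t = (r₁ + r₂)/2 = 5.197×10⁶ m.
At r₁: circular v_c1 = √(μ/r₁) = 2615 m/s; transfer-periherm v_p = √[μ(2/r₁ − 1/a_t)] = 3071 m/s.
At r₂: circular v_c2 = √(μ/r₂) = 1753 m/s; transfer-apoherm v_a = √[μ(2/r₂ − 1/a_t)] = 1380 m/s.
Δv₂ = v_c2 − v_a = 372.5 m/s.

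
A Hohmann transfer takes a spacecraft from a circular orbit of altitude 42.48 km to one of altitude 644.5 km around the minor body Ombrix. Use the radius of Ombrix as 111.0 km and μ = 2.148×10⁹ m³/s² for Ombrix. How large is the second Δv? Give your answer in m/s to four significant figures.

r₁ = 111.0 + 42.48 = 153.48 km = 1.5348×10⁵ m.
r₂ = 111.0 + 644.5 = 755.50 km = 7.5550×10⁵ m.
Transfer ellipse a_t = (r₁ + r₂)/2 = 4.545×10⁵ m.
At r₁: circular v_c1 = √(μ/r₁) = 118.3 m/s; transfer-periapsis v_p = √[μ(2/r₁ − 1/a_t)] = 152.5 m/s.
At r₂: circular v_c2 = √(μ/r₂) = 53.32 m/s; transfer-apoapsis v_a = √[μ(2/r₂ − 1/a_t)] = 30.99 m/s.
Δv₂ = v_c2 − v_a = 22.34 m/s.

Δv ≈ 22.34 m/s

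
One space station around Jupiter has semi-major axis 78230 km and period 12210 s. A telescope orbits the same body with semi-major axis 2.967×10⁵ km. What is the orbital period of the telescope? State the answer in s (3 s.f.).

Kepler's third law: T² ∝ a³, so T₂ = T₁ (a₂/a₁)^(3/2).
a₂/a₁ = 3.793, (a₂/a₁)^(3/2) = 7.386.
T₂ = 12210 × 7.386 = 90180 s.

T₂ ≈ 90200 s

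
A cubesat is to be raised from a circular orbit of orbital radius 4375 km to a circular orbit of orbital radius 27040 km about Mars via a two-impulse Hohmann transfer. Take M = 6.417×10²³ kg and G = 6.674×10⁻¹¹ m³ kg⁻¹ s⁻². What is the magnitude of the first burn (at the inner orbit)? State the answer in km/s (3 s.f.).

μ = GM = 6.674×10⁻¹¹ × 6.417×10²³ = 4.283×10¹³ m³/s².
r₁ = 4375 km = 4.375×10⁶ m.
r₂ = 27040 km = 2.704×10⁷ m.
Transfer ellipse a_t = (r₁ + r₂)/2 = 1.571×10⁷ m.
At r₁: circular v_c1 = √(μ/r₁) = 3129 m/s; transfer-periapsis v_p = √[μ(2/r₁ − 1/a_t)] = 4105 m/s.
Δv₁ = v_p − v_c1 = 976.3 m/s.
= 0.9763 km/s.

Δv ≈ 0.976 km/s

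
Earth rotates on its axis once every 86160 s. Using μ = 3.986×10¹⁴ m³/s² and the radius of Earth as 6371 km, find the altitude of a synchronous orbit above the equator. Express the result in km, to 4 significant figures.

h_sync ≈ 35790 km

A synchronous orbit has period T, so by Kepler's third law a = (μT²/4π²)^(1/3).
μT²/4π² = 3.986×10¹⁴ × (8.616×10⁴)² / 39.48 = 7.495×10²² m³.
a = 4.216×10⁷ m = 42163 km.
Altitude h = a − R = 42163 − 6371 = 35792 km.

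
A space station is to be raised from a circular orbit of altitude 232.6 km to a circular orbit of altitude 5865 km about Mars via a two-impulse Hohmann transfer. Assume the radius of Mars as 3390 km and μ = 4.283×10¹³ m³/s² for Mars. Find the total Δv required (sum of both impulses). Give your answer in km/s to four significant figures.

Δv_total ≈ 1.222 km/s

r₁ = 3390 + 232.6 = 3622.6 km = 3.6226×10⁶ m.
r₂ = 3390 + 5865 = 9255.0 km = 9.2550×10⁶ m.
Transfer ellipse a_t = (r₁ + r₂)/2 = 6.439×10⁶ m.
At r₁: circular v_c1 = √(μ/r₁) = 3438 m/s; transfer-periapsis v_p = √[μ(2/r₁ − 1/a_t)] = 4122 m/s.
Δv₁ = v_p − v_c1 = 683.9 m/s.
At r₂: circular v_c2 = √(μ/r₂) = 2151 m/s; transfer-apoapsis v_a = √[μ(2/r₂ − 1/a_t)] = 1614 m/s.
Δv₂ = v_c2 − v_a = 537.6 m/s.
Total Δv = Δv₁ + Δv₂ = 1222 m/s = 1.222 km/s.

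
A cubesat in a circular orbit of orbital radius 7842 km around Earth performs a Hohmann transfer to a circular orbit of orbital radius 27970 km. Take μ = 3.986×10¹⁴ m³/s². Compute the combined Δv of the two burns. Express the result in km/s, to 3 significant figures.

Δv_total ≈ 3.06 km/s

r₁ = 7842 km = 7.842×10⁶ m.
r₂ = 27970 km = 2.797×10⁷ m.
Transfer ellipse a_t = (r₁ + r₂)/2 = 1.791×10⁷ m.
At r₁: circular v_c1 = √(μ/r₁) = 7129 m/s; transfer-perigee v_p = √[μ(2/r₁ − 1/a_t)] = 8911 m/s.
Δv₁ = v_p − v_c1 = 1781 m/s.
At r₂: circular v_c2 = √(μ/r₂) = 3775 m/s; transfer-apogee v_a = √[μ(2/r₂ − 1/a_t)] = 2498 m/s.
Δv₂ = v_c2 − v_a = 1277 m/s.
Total Δv = Δv₁ + Δv₂ = 3058 m/s = 3.058 km/s.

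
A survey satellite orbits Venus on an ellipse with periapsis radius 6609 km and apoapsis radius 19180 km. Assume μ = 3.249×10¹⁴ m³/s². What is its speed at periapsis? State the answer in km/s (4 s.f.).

Semi-major axis a = (r_p + r_a)/2 = 12894 km = 1.289×10⁷ m.
Vis-viva: v² = μ(2/r − 1/a) = 3.249×10¹⁴ × (3.026×10⁻⁷ − 7.755×10⁻⁸) = 7.312×10⁷ m²/s².
v = 8551 m/s = 8.551 km/s.

v ≈ 8.551 km/s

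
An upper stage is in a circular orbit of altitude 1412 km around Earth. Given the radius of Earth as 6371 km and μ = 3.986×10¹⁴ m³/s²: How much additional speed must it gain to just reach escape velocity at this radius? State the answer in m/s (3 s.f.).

r = 6371 + 1412 = 7783.0 km = 7.7830×10⁶ m.
Circular speed v_c = √(μ/r) = 7156 m/s.
Escape speed v_esc = √(2μ/r) = √2 × v_c = 10120 m/s.
Δv = v_esc − v_c = 2964 m/s.

Δv ≈ 2960 m/s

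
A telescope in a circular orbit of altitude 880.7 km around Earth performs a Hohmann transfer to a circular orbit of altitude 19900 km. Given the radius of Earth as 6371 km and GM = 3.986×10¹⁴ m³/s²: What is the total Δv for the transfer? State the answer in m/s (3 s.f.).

r₁ = 6371 + 880.7 = 7251.7 km = 7.2517×10⁶ m.
r₂ = 6371 + 19900 = 26271 km = 2.6271×10⁷ m.
Transfer ellipse a_t = (r₁ + r₂)/2 = 1.676×10⁷ m.
At r₁: circular v_c1 = √(μ/r₁) = 7414 m/s; transfer-perigee v_p = √[μ(2/r₁ − 1/a_t)] = 9282 m/s.
Δv₁ = v_p − v_c1 = 1868 m/s.
At r₂: circular v_c2 = √(μ/r₂) = 3895 m/s; transfer-apogee v_a = √[μ(2/r₂ − 1/a_t)] = 2562 m/s.
Δv₂ = v_c2 − v_a = 1333 m/s.
Total Δv = Δv₁ + Δv₂ = 3201 m/s.

Δv_total ≈ 3200 m/s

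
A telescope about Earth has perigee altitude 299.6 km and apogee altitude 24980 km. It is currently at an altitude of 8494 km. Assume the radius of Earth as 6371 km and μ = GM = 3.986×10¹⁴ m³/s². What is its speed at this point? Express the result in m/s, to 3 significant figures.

r_p = 6371 + 299.6 = 6670.6 km = 6.6706×10⁶ m.
r_a = 6371 + 24980 = 31351 km = 3.1351×10⁷ m.
r = 6371 + 8494 = 14865 km = 1.486×10⁷ m.
Semi-major axis a = (r_p + r_a)/2 = 19011 km = 1.901×10⁷ m.
Vis-viva: v² = μ(2/r − 1/a) = 3.986×10¹⁴ × (1.345×10⁻⁷ − 5.260×10⁻⁸) = 3.266×10⁷ m²/s².
v = 5715 m/s.

v ≈ 5720 m/s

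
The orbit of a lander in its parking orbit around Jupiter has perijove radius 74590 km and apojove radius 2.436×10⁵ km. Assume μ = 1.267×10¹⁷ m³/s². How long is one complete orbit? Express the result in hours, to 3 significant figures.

T ≈ 9.84 hours

Semi-major axis a = (r_p + r_a)/2 = (74590 + 2.4360×10⁵)/2 = 1.5910×10⁵ km = 1.591×10⁸ m.
By Kepler's third law T = 2π√(a³/μ) = 2π × 5.638×10³ = 3.542×10⁴ s.
= 9.840 hours.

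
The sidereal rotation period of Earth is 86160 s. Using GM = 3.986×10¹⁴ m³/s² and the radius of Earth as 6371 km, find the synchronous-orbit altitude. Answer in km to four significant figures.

A synchronous orbit has period T, so by Kepler's third law a = (μT²/4π²)^(1/3).
μT²/4π² = 3.986×10¹⁴ × (8.616×10⁴)² / 39.48 = 7.495×10²² m³.
a = 4.216×10⁷ m = 42163 km.
Altitude h = a − R = 42163 − 6371 = 35792 km.

h_sync ≈ 35790 km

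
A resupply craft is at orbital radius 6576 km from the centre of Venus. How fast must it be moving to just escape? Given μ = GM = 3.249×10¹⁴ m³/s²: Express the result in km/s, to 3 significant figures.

r = 6576 km = 6.576×10⁶ m.
Escape speed v_esc = √(2μ/r) = √(2 × 3.249×10¹⁴ / 6.576×10⁶) = √(9.881×10⁷) = 9941 m/s.
= 9.941 km/s.

v_esc ≈ 9.94 km/s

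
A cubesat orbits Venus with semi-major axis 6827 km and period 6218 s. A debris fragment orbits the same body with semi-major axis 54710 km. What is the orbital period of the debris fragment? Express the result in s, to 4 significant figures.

Kepler's third law: T² ∝ a³, so T₂ = T₁ (a₂/a₁)^(3/2).
a₂/a₁ = 8.014, (a₂/a₁)^(3/2) = 22.69.
T₂ = 6218 × 22.69 = 1.411×10⁵ s.

T₂ ≈ 1.411×10⁵ s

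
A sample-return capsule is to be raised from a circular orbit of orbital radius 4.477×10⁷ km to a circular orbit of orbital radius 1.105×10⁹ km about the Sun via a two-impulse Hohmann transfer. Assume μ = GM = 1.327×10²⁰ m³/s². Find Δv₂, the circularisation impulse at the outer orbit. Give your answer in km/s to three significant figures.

Δv ≈ 7.90 km/s

r₁ = 4.477×10⁷ km = 4.477×10¹⁰ m.
r₂ = 1.105×10⁹ km = 1.105×10¹² m.
Transfer ellipse a_t = (r₁ + r₂)/2 = 5.749×10¹¹ m.
At r₁: circular v_c1 = √(μ/r₁) = 54440 m/s; transfer-perihelion v_p = √[μ(2/r₁ − 1/a_t)] = 75480 m/s.
At r₂: circular v_c2 = √(μ/r₂) = 10960 m/s; transfer-aphelion v_a = √[μ(2/r₂ − 1/a_t)] = 3058 m/s.
Δv₂ = v_c2 − v_a = 7900 m/s.
= 7.900 km/s.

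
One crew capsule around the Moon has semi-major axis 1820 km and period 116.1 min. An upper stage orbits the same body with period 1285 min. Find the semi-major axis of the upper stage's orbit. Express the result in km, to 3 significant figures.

a₂ ≈ 9040 km

Kepler's third law: a³ ∝ T², so a₂ = a₁ (T₂/T₁)^(2/3).
T₂/T₁ = 11.07, (T₂/T₁)^(2/3) = 4.966.
a₂ = 1820 × 4.966 = 9039 km.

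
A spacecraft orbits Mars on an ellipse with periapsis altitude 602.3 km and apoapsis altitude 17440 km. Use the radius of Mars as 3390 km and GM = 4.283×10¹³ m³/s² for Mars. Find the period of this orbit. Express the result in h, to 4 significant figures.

T ≈ 11.66 h

r_p = 3390 + 602.3 = 3992.3 km = 3.9923×10⁶ m.
r_a = 3390 + 17440 = 20830 km = 2.0830×10⁷ m.
Semi-major axis a = (r_p + r_a)/2 = (3992.3 + 20830)/2 = 12411 km = 1.241×10⁷ m.
By Kepler's third law T = 2π√(a³/μ) = 2π × 6.681×10³ = 4.198×10⁴ s.
= 11.66 h.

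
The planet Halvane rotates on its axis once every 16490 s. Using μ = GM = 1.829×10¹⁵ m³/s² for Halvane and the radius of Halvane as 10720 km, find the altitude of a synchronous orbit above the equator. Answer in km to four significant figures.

A synchronous orbit has period T, so by Kepler's third law a = (μT²/4π²)^(1/3).
μT²/4π² = 1.829×10¹⁵ × (1.649×10⁴)² / 39.48 = 1.260×10²² m³.
a = 2.327×10⁷ m = 23268 km.
Altitude h = a − R = 23268 − 10720 = 12548 km.

h_sync ≈ 12550 km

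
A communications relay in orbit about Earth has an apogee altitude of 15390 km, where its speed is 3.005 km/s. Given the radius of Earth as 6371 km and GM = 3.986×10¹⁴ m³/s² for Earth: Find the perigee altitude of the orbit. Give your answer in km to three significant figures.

r_a = 6371 + 15390 = 21761 km = 2.176×10⁷ m.
Specific energy ε = v²/2 − μ/r = -1.380×10⁷ J/kg, so a = −μ/(2ε) = 1.444×10⁷ m.
The apsides satisfy r_p + r_a = 2a, so the perigee radius is 2a − r_a = 7.119×10⁶ m = 7118.5 km.
Perigee altitude = 7118.5 − 6371 = 747.54 km.

perigee altitude ≈ 748 km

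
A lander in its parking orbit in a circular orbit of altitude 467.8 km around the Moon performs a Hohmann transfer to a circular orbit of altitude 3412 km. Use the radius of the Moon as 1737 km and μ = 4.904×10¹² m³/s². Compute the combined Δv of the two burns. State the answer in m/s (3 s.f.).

r₁ = 1737 + 467.8 = 2204.8 km = 2.2048×10⁶ m.
r₂ = 1737 + 3412 = 5149.0 km = 5.1490×10⁶ m.
Transfer ellipse a_t = (r₁ + r₂)/2 = 3.677×10⁶ m.
At r₁: circular v_c1 = √(μ/r₁) = 1491 m/s; transfer-perilune v_p = √[μ(2/r₁ − 1/a_t)] = 1765 m/s.
Δv₁ = v_p − v_c1 = 273.5 m/s.
At r₂: circular v_c2 = √(μ/r₂) = 975.9 m/s; transfer-apolune v_a = √[μ(2/r₂ − 1/a_t)] = 755.7 m/s.
Δv₂ = v_c2 − v_a = 220.2 m/s.
Total Δv = Δv₁ + Δv₂ = 493.7 m/s.

Δv_total ≈ 494 m/s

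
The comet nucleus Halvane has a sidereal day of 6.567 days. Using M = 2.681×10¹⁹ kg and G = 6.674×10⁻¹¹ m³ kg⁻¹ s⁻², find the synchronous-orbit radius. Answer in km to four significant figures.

r_sync ≈ 2444 km

μ = GM = 6.674×10⁻¹¹ × 2.681×10¹⁹ = 1.789×10⁹ m³/s².
T = 6.567 days = 5.674×10⁵ s.
A synchronous orbit has period T, so by Kepler's third law a = (μT²/4π²)^(1/3).
μT²/4π² = 1.789×10⁹ × (5.674×10⁵)² / 39.48 = 1.459×10¹⁹ m³.
a = 2.444×10⁶ m = 2443.6 km.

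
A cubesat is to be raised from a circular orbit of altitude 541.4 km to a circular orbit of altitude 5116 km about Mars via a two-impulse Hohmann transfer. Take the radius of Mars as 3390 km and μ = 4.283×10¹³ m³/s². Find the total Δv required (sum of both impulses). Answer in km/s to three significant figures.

r₁ = 3390 + 541.4 = 3931.4 km = 3.9314×10⁶ m.
r₂ = 3390 + 5116 = 8506.0 km = 8.5060×10⁶ m.
Transfer ellipse a_t = (r₁ + r₂)/2 = 6.219×10⁶ m.
At r₁: circular v_c1 = √(μ/r₁) = 3301 m/s; transfer-periapsis v_p = √[μ(2/r₁ − 1/a_t)] = 3860 m/s.
Δv₁ = v_p − v_c1 = 559.6 m/s.
At r₂: circular v_c2 = √(μ/r₂) = 2244 m/s; transfer-apoapsis v_a = √[μ(2/r₂ − 1/a_t)] = 1784 m/s.
Δv₂ = v_c2 − v_a = 459.8 m/s.
Total Δv = Δv₁ + Δv₂ = 1019 m/s = 1.019 km/s.

Δv_total ≈ 1.02 km/s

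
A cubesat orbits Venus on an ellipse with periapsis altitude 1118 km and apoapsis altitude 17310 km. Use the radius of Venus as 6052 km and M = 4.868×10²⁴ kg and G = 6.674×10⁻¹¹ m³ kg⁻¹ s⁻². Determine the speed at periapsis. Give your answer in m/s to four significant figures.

v ≈ 8327 m/s

μ = GM = 6.674×10⁻¹¹ × 4.868×10²⁴ = 3.249×10¹⁴ m³/s².
r_p = 6052 + 1118 = 7170.0 km = 7.1700×10⁶ m.
r_a = 6052 + 17310 = 23362 km = 2.3362×10⁷ m.
Semi-major axis a = (r_p + r_a)/2 = 15266 km = 1.527×10⁷ m.
Vis-viva: v² = μ(2/r − 1/a) = 3.249×10¹⁴ × (2.789×10⁻⁷ − 6.551×10⁻⁸) = 6.934×10⁷ m²/s².
v = 8327 m/s.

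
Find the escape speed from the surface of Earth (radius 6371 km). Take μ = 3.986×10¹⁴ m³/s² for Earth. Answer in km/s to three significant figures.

v_esc ≈ 11.2 km/s

r = R = 6.371×10⁶ m.
Escape speed v_esc = √(2μ/r) = √(2 × 3.986×10¹⁴ / 6.371×10⁶) = √(1.251×10⁸) = 11190 m/s.
= 11.19 km/s.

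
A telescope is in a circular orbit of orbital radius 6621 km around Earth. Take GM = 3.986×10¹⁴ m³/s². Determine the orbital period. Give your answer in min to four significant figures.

T ≈ 89.36 min

r = 6621 km = 6.621×10⁶ m.
Kepler's third law: T = 2π√(r³/μ) = 2π√((6.621×10⁶)³ / 3.986×10¹⁴).
r³/μ = 7.282×10⁵ s², so T = 2π × 8.533×10² = 5.362×10³ s.
Converting: 5.362×10³ s ÷ 60.00 = 89.36 min.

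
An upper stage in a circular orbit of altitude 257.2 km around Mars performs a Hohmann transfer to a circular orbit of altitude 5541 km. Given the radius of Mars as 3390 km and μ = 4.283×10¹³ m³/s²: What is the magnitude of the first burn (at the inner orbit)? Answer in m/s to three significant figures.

Δv ≈ 657 m/s

r₁ = 3390 + 257.2 = 3647.2 km = 3.6472×10⁶ m.
r₂ = 3390 + 5541 = 8931.0 km = 8.9310×10⁶ m.
Transfer ellipse a_t = (r₁ + r₂)/2 = 6.289×10⁶ m.
At r₁: circular v_c1 = √(μ/r₁) = 3427 m/s; transfer-periapsis v_p = √[μ(2/r₁ − 1/a_t)] = 4084 m/s.
Δv₁ = v_p − v_c1 = 656.8 m/s.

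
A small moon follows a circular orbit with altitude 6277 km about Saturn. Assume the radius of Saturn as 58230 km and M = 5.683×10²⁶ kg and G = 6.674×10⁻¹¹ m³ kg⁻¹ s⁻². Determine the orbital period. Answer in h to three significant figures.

T ≈ 4.64 h

μ = GM = 6.674×10⁻¹¹ × 5.683×10²⁶ = 3.793×10¹⁶ m³/s².
r = 58230 + 6277 = 64507 km = 6.4507×10⁷ m.
Kepler's third law: T = 2π√(r³/μ) = 2π√((6.451×10⁷)³ / 3.793×10¹⁶).
r³/μ = 7.077×10⁶ s², so T = 2π × 2.660×10³ = 1.672×10⁴ s.
Converting: 1.672×10⁴ s ÷ 3600 = 4.643 h.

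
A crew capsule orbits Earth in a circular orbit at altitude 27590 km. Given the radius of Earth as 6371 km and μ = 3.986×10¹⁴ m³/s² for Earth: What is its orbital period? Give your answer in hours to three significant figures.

T ≈ 17.3 hours

r = 6371 + 27590 = 33961 km = 3.3961×10⁷ m.
Kepler's third law: T = 2π√(r³/μ) = 2π√((3.396×10⁷)³ / 3.986×10¹⁴).
r³/μ = 9.827×10⁷ s², so T = 2π × 9.913×10³ = 6.228×10⁴ s.
Converting: 6.228×10⁴ s ÷ 3600 = 17.30 hours.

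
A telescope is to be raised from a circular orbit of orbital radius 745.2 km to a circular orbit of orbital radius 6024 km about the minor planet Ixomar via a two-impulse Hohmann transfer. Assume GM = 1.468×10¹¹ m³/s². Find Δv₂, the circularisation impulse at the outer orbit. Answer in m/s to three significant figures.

Δv ≈ 82.9 m/s

r₁ = 745.2 km = 7.452×10⁵ m.
r₂ = 6024 km = 6.024×10⁶ m.
Transfer ellipse a_t = (r₁ + r₂)/2 = 3.385×10⁶ m.
At r₁: circular v_c1 = √(μ/r₁) = 443.8 m/s; transfer-periapsis v_p = √[μ(2/r₁ − 1/a_t)] = 592.1 m/s.
At r₂: circular v_c2 = √(μ/r₂) = 156.1 m/s; transfer-apoapsis v_a = √[μ(2/r₂ − 1/a_t)] = 73.25 m/s.
Δv₂ = v_c2 − v_a = 82.86 m/s.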